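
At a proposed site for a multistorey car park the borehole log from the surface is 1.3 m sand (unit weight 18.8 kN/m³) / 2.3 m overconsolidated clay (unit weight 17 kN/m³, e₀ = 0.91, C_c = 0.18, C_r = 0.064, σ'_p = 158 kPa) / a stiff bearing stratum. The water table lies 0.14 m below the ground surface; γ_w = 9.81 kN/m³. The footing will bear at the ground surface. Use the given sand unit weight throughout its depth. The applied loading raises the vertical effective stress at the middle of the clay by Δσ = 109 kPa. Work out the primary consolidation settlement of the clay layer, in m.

S_c ≈ 0.0606 m

Mid-depth of clay below the ground surface: z = 1.3 + 2.3/2 = 2.45 m.
Total vertical stress at mid-clay: σ_v = 18.8×1.3 + 17×1.15 = 43.99 kPa.
Pore pressure: u = 9.81×(2.45 − 0.14) = 22.661 kPa.
Initial effective stress: σ'_0 = σ_v − u = 43.99 − 22.661 = 21.329 kPa.
Final effective stress: σ'_f = 21.329 + 109 = 130.33 kPa.
σ'_f = 130.33 ≤ σ'_p = 158 kPa, so the clay remains overconsolidated and only the recompression index applies:
S_c = C_r·H/(1+e₀)·log₁₀(σ'_f/σ'_0) = 0.064×2.3/1.91×log₁₀(130.33/21.329)
    = 0.077069 × 0.78607 = 0.06058 m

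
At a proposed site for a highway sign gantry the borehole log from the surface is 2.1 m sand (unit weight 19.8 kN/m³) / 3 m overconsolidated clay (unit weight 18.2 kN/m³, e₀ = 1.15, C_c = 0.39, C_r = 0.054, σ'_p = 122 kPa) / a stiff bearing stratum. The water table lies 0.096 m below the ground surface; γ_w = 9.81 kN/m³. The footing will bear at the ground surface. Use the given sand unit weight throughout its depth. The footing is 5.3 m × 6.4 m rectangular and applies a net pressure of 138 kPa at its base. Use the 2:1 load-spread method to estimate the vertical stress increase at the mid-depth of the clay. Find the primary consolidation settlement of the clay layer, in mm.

S_c ≈ 30.3 mm

Mid-depth of clay below the ground surface: z = 2.1 + 3/2 = 3.6 m.
Total vertical stress at mid-clay: σ_v = 19.8×2.1 + 18.2×1.5 = 68.88 kPa.
Pore pressure: u = 9.81×(3.6 − 0.096) = 34.374 kPa.
Initial effective stress: σ'_0 = σ_v − u = 68.88 − 34.374 = 34.506 kPa.
Stress increase at mid-clay by the 2:1 spreading method:
Δσ = qBL/((B+z)(L+z)) = 138×5.3×6.4/((5.3+3.6)(6.4+3.6)) = 52.595 kPa
Final effective stress: σ'_f = 34.506 + 52.595 = 87.101 kPa.
σ'_f = 87.101 ≤ σ'_p = 122 kPa, so the clay remains overconsolidated and only the recompression index applies:
S_c = C_r·H/(1+e₀)·log₁₀(σ'_f/σ'_0) = 0.054×3/2.15×log₁₀(87.101/34.506)
    = 0.075346 × 0.40213 = 0.0303 m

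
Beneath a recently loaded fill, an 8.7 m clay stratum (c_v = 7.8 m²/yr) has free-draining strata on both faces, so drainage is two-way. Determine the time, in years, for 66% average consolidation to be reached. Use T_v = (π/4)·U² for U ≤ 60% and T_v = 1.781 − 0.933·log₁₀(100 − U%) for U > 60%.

t ≈ 0.854 years

Drainage path length: H_d = H/2 = 4.35 m (double drainage).
U > 60%: T_v = 1.781 − 0.933·log₁₀(100 − 66) = 0.35213.
t = T_v·H_d²/c_v = 0.35213×4.35²/7.8 = 0.8543 years.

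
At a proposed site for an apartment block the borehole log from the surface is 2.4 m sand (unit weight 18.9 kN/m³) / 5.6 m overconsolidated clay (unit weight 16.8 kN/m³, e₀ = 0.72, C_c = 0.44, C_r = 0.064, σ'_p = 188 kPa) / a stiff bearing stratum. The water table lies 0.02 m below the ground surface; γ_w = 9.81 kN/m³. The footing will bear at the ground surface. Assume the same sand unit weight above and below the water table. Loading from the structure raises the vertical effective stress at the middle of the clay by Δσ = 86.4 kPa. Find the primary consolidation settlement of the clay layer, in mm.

S_c ≈ 102 mm

Mid-depth of clay below the ground surface: z = 2.4 + 5.6/2 = 5.2 m.
Total vertical stress at mid-clay: σ_v = 18.9×2.4 + 16.8×2.8 = 92.4 kPa.
Pore pressure: u = 9.81×(5.2 − 0.02) = 50.816 kPa.
Initial effective stress: σ'_0 = σ_v − u = 92.4 − 50.816 = 41.584 kPa.
Final effective stress: σ'_f = 41.584 + 86.4 = 127.98 kPa.
σ'_f = 127.98 ≤ σ'_p = 188 kPa, so the clay remains overconsolidated and only the recompression index applies:
S_c = C_r·H/(1+e₀)·log₁₀(σ'_f/σ'_0) = 0.064×5.6/1.72×log₁₀(127.98/41.584)
    = 0.20837 × 0.48822 = 0.1017 m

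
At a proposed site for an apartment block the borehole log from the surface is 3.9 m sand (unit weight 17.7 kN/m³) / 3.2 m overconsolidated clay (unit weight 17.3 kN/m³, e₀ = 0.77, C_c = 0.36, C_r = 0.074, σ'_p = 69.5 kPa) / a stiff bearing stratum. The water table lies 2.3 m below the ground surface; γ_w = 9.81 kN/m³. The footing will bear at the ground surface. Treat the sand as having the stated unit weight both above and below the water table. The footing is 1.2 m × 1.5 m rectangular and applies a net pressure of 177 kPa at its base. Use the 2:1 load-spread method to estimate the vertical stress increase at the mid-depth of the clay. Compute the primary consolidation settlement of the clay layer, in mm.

Mid-depth of clay below the ground surface: z = 3.9 + 3.2/2 = 5.5 m.
Total vertical stress at mid-clay: σ_v = 17.7×3.9 + 17.3×1.6 = 96.71 kPa.
Pore pressure: u = 9.81×(5.5 − 2.3) = 31.392 kPa.
Initial effective stress: σ'_0 = σ_v − u = 96.71 − 31.392 = 65.318 kPa.
Stress increase at mid-clay by the 2:1 spreading method:
Δσ = qBL/((B+z)(L+z)) = 177×1.2×1.5/((1.2+5.5)(1.5+5.5)) = 6.7932 kPa
Final effective stress: σ'_f = 65.318 + 6.7932 = 72.111 kPa.
σ'_f = 72.111 > σ'_p = 69.5 kPa, so the stress path crosses the preconsolidation pressure — recompression up to σ'_p, then virgin compression beyond:
S_c = H/(1+e₀)·[C_r·log₁₀(σ'_p/σ'_0) + C_c·log₁₀(σ'_f/σ'_p)]
    = 3.2/1.77 × [0.074×log₁₀(69.5/65.318) + 0.36×log₁₀(72.111/69.5)]
    = 1.8079 × [0.0019944 + 0.005766] = 0.01403 m

S_c ≈ 14 mm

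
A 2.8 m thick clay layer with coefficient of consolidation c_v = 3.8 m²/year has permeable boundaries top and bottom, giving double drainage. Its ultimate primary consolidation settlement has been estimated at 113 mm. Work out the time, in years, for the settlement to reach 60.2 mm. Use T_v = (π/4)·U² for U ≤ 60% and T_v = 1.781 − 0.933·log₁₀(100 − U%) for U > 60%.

Drainage path length: H_d = H/2 = 1.4 m (double drainage).
U = S(t)/S_ult = 60.2/113 = 0.5327.
U ≤ 60%: T_v = (π/4)·U² = (π/4)×0.53274² = 0.22291.
t = T_v·H_d²/c_v = 0.22291×1.4²/3.8 = 0.115 years.

t ≈ 0.115 years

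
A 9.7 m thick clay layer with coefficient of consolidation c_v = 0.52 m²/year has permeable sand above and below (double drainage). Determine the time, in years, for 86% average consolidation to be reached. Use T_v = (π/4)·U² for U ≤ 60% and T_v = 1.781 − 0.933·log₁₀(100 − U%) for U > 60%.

Drainage path length: H_d = H/2 = 4.85 m (double drainage).
U > 60%: T_v = 1.781 − 0.933·log₁₀(100 − 86) = 0.71166.
t = T_v·H_d²/c_v = 0.71166×4.85²/0.52 = 32.19 years.

t ≈ 32.2 years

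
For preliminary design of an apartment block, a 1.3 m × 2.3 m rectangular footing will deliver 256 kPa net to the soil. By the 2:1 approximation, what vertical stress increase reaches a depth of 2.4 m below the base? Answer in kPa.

Δσ_z ≈ 44 kPa

By the 2:1 method the load spreads at 1 horizontal : 2 vertical, so at depth z the loaded area has grown by z in each plan dimension:
Δσ = qBL/((B+z)(L+z)) = 256×1.3×2.3/((1.3+2.4)(2.3+2.4)) = 44.016 kPa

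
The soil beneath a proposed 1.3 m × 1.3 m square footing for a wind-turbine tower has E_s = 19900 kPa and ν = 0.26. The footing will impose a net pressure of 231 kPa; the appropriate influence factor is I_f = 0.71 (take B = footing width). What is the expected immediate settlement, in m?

Immediate (elastic) settlement: S_e = q·B·(1−ν²)/E_s · I_f.
S_e = 231 × 1.3 × (1 − 0.26²) / 19900 × 0.71
    = 231 × 1.3 × 0.9324 / 19900 × 0.71
    = 0.00999 m

S_e ≈ 0.00999 m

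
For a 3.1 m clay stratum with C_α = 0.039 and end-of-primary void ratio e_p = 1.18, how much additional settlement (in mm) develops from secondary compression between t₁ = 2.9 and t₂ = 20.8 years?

S_s ≈ 47.5 mm

Secondary compression: S_s = C_α·H/(1+e_p)·log₁₀(t₂/t₁)
S_s = 0.039×3.1/(1+1.18)×log₁₀(20.8/2.9)
    = 0.05546 × 0.8557 = 0.04745 m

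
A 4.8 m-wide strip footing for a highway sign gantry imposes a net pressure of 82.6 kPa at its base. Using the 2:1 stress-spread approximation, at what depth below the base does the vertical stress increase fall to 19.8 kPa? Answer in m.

2:1 spreading — at depth z the loaded area has grown by z in each plan dimension:
qB/(B+z) = Δσ_z ⇒ z = qB/Δσ_z − B = 82.6×4.8/19.8 − 4.8 = 15.22 m

z ≈ 15.2 m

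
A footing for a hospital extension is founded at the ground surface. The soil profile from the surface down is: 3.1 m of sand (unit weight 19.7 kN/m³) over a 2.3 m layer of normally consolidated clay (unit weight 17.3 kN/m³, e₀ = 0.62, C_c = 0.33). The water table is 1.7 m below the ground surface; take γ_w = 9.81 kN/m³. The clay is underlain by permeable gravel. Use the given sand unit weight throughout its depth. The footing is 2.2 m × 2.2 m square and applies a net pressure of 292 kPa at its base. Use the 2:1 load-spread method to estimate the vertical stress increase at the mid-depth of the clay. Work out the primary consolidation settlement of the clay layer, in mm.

S_c ≈ 96.5 mm

Mid-depth of clay below the ground surface: z = 3.1 + 2.3/2 = 4.25 m.
Total vertical stress at mid-clay: σ_v = 19.7×3.1 + 17.3×1.15 = 80.965 kPa.
Pore pressure: u = 9.81×(4.25 − 1.7) = 25.015 kPa.
Initial effective stress: σ'_0 = σ_v − u = 80.965 − 25.015 = 55.95 kPa.
Stress increase at mid-clay by the 2:1 spreading method:
Δσ = qBL/((B+z)(L+z)) = 292×2.2×2.2/((2.2+4.25)(2.2+4.25)) = 33.971 kPa
Final effective stress: σ'_f = σ'_0 + Δσ = 55.95 + 33.971 = 89.921 kPa.
Normally consolidated clay, so the full stress increment lies on the virgin compression line:
S_c = C_c·H/(1+e₀)·log₁₀(σ'_f/σ'_0) = 0.33×2.3/(1+0.62)×log₁₀(89.921/55.95)
    = 0.46852 × 0.20606 = 0.09654 m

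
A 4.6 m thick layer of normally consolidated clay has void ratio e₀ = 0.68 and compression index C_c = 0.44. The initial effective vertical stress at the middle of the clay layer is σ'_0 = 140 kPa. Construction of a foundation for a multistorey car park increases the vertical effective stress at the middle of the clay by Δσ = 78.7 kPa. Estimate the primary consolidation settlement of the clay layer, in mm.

Final effective stress: σ'_f = σ'_0 + Δσ = 140 + 78.7 = 218.7 kPa.
Normally consolidated clay, so the full stress increment lies on the virgin compression line:
S_c = C_c·H/(1+e₀)·log₁₀(σ'_f/σ'_0) = 0.44×4.6/(1+0.68)×log₁₀(218.7/140)
    = 1.2048 × 0.19372 = 0.2334 m

S_c ≈ 233 mm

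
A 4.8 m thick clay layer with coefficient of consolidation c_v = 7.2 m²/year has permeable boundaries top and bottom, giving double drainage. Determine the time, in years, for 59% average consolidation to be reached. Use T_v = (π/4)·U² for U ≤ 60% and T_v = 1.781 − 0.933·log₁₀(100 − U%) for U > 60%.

Drainage path length: H_d = H/2 = 2.4 m (double drainage).
U ≤ 60%: T_v = (π/4)·U² = (π/4)×0.59² = 0.2734.
t = T_v·H_d²/c_v = 0.2734×2.4²/7.2 = 0.2187 years.

t ≈ 0.219 years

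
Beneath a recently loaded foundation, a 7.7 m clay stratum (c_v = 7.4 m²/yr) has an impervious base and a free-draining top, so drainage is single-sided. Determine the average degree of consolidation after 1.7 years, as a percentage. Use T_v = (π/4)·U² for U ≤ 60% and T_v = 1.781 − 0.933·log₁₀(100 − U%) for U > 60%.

U ≈ 52 %

Drainage path length: H_d = H = 7.7 m (single drainage).
T_v = c_v·t/H_d² = 7.4×1.7/7.7² = 0.21218.
T_v = 0.21218 corresponds to the U ≤ 60% branch:
U = √(4T_v/π) = 0.5198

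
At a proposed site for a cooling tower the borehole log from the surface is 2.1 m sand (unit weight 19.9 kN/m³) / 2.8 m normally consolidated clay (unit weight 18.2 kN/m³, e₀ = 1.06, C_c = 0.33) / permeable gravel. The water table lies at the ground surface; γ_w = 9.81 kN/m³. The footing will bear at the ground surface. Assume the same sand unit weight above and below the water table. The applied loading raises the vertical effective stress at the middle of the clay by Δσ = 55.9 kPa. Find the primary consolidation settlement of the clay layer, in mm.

S_c ≈ 193 mm

Mid-depth of clay below the ground surface: z = 2.1 + 2.8/2 = 3.5 m.
Total vertical stress at mid-clay: σ_v = 19.9×2.1 + 18.2×1.4 = 67.27 kPa.
Pore pressure: u = 9.81×(3.5 − 0) = 34.335 kPa.
Initial effective stress: σ'_0 = σ_v − u = 67.27 − 34.335 = 32.935 kPa.
Final effective stress: σ'_f = σ'_0 + Δσ = 32.935 + 55.9 = 88.835 kPa.
Normally consolidated clay, so the full stress increment lies on the virgin compression line:
S_c = C_c·H/(1+e₀)·log₁₀(σ'_f/σ'_0) = 0.33×2.8/(1+1.06)×log₁₀(88.835/32.935)
    = 0.44854 × 0.43093 = 0.1933 m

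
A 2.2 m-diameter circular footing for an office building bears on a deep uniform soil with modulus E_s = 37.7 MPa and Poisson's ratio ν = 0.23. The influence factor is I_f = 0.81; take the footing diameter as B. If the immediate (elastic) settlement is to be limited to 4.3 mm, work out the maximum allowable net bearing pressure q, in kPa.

E_s = 37.7 MPa = 37700 kPa.
S_e = q·B·(1−ν²)/E_s · I_f  ⇒  q = S_e·E_s / (B·(1−ν²)·I_f).
q = 0.0043 × 37700 / (2.2 × 0.9471 × 0.81) = 96.05 kPa

q ≈ 96.1 kPa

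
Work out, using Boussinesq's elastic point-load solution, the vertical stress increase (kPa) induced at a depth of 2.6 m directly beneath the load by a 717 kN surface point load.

Boussinesq vertical stress below a point load on an elastic half-space:
Δσ_z = 3P/(2πz²) · [1 + (r/z)²]^(−5/2)
r/z = 0/2.6 = 0; [1+(r/z)²]^(−5/2) = 1.
Δσ_z = 3×717/(2π×2.6²) × 1 = 50.642 × 1 = 50.64 kPa

Δσ_z ≈ 50.6 kPa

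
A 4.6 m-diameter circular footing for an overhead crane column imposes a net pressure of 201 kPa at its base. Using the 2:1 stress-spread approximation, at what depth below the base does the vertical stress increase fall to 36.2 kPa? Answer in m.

2:1 spreading — at depth z the loaded area has grown by z in each plan dimension:
qD²/(D+z)² = Δσ_z ⇒ z = D(√(q/Δσ_z) − 1) = 4.6×(√(201/36.2) − 1) = 6.239 m

z ≈ 6.24 m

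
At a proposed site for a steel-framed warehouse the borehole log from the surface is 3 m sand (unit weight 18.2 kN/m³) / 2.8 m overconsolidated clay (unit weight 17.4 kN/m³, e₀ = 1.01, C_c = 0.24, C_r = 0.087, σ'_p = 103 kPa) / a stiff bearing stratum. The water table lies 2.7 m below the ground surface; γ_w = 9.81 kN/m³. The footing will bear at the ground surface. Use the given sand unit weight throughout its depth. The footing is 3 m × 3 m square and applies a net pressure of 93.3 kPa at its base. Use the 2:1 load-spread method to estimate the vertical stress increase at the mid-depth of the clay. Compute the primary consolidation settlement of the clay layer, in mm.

S_c ≈ 11.6 mm

Mid-depth of clay below the ground surface: z = 3 + 2.8/2 = 4.4 m.
Total vertical stress at mid-clay: σ_v = 18.2×3 + 17.4×1.4 = 78.96 kPa.
Pore pressure: u = 9.81×(4.4 − 2.7) = 16.677 kPa.
Initial effective stress: σ'_0 = σ_v − u = 78.96 − 16.677 = 62.283 kPa.
Stress increase at mid-clay by the 2:1 spreading method:
Δσ = qBL/((B+z)(L+z)) = 93.3×3×3/((3+4.4)(3+4.4)) = 15.334 kPa
Final effective stress: σ'_f = 62.283 + 15.334 = 77.617 kPa.
σ'_f = 77.617 ≤ σ'_p = 103 kPa, so the clay remains overconsolidated and only the recompression index applies:
S_c = C_r·H/(1+e₀)·log₁₀(σ'_f/σ'_0) = 0.087×2.8/2.01×log₁₀(77.617/62.283)
    = 0.12119 × 0.095587 = 0.01158 m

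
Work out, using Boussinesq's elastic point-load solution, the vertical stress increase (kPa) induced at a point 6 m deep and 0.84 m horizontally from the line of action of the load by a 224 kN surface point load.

Δσ_z ≈ 2.83 kPa

Boussinesq vertical stress below a point load on an elastic half-space:
Δσ_z = 3P/(2πz²) · [1 + (r/z)²]^(−5/2)
r/z = 0.84/6 = 0.14; [1+(r/z)²]^(−5/2) = 0.95263.
Δσ_z = 3×224/(2π×6²) × 0.95263 = 2.9709 × 0.95263 = 2.83 kPa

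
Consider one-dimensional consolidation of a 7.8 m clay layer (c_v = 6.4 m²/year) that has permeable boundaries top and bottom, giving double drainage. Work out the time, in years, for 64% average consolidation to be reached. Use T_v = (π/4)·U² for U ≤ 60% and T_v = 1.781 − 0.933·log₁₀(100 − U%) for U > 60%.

Drainage path length: H_d = H/2 = 3.9 m (double drainage).
U > 60%: T_v = 1.781 − 0.933·log₁₀(100 − 64) = 0.32897.
t = T_v·H_d²/c_v = 0.32897×3.9²/6.4 = 0.7818 years.

t ≈ 0.782 years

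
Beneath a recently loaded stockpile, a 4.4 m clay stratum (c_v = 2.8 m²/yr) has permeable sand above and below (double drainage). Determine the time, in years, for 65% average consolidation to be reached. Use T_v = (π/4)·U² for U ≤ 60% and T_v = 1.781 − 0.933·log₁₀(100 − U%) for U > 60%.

t ≈ 0.588 years

Drainage path length: H_d = H/2 = 2.2 m (double drainage).
U > 60%: T_v = 1.781 − 0.933·log₁₀(100 − 65) = 0.34038.
t = T_v·H_d²/c_v = 0.34038×2.2²/2.8 = 0.5884 years.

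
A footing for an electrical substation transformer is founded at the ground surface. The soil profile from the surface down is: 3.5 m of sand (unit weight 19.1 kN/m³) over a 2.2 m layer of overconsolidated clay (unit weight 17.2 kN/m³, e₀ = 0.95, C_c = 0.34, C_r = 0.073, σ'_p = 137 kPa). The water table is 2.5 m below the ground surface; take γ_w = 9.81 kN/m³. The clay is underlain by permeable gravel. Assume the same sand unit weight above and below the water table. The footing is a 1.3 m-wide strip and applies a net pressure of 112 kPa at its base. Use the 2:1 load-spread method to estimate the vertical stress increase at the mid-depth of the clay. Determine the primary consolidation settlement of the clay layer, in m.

Mid-depth of clay below the ground surface: z = 3.5 + 2.2/2 = 4.6 m.
Total vertical stress at mid-clay: σ_v = 19.1×3.5 + 17.2×1.1 = 85.77 kPa.
Pore pressure: u = 9.81×(4.6 − 2.5) = 20.601 kPa.
Initial effective stress: σ'_0 = σ_v − u = 85.77 − 20.601 = 65.169 kPa.
Stress increase at mid-clay by the 2:1 spreading method:
Δσ = qB/(B+z) = 112×1.3/(1.3+4.6) = 24.678 kPa
Final effective stress: σ'_f = 65.169 + 24.678 = 89.847 kPa.
σ'_f = 89.847 ≤ σ'_p = 137 kPa, so the clay remains overconsolidated and only the recompression index applies:
S_c = C_r·H/(1+e₀)·log₁₀(σ'_f/σ'_0) = 0.073×2.2/1.95×log₁₀(89.847/65.169)
    = 0.082359 × 0.13946 = 0.01149 m

S_c ≈ 0.0115 m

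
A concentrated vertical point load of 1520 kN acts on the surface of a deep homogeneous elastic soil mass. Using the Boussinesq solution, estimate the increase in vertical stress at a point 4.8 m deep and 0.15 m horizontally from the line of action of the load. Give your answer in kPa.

Δσ_z ≈ 31.4 kPa

Boussinesq vertical stress below a point load on an elastic half-space:
Δσ_z = 3P/(2πz²) · [1 + (r/z)²]^(−5/2)
r/z = 0.15/4.8 = 0.03125; [1+(r/z)²]^(−5/2) = 0.99756.
Δσ_z = 3×1520/(2π×4.8²) × 0.99756 = 31.499 × 0.99756 = 31.42 kPa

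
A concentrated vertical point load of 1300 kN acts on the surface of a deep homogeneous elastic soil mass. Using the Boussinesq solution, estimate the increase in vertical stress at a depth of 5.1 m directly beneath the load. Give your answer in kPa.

Boussinesq vertical stress below a point load on an elastic half-space:
Δσ_z = 3P/(2πz²) · [1 + (r/z)²]^(−5/2)
r/z = 0/5.1 = 0; [1+(r/z)²]^(−5/2) = 1.
Δσ_z = 3×1300/(2π×5.1²) × 1 = 23.864 × 1 = 23.86 kPa

Δσ_z ≈ 23.9 kPa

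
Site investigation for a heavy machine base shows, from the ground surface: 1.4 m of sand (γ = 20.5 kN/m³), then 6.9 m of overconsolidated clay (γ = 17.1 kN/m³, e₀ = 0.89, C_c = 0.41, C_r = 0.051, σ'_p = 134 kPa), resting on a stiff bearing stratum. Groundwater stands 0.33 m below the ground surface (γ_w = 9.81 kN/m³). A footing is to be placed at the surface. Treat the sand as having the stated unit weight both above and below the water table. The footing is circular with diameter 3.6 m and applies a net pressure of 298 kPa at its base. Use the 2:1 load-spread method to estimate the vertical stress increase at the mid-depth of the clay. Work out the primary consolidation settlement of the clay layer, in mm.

Mid-depth of clay below the ground surface: z = 1.4 + 6.9/2 = 4.85 m.
Total vertical stress at mid-clay: σ_v = 20.5×1.4 + 17.1×3.45 = 87.695 kPa.
Pore pressure: u = 9.81×(4.85 − 0.33) = 44.341 kPa.
Initial effective stress: σ'_0 = σ_v − u = 87.695 − 44.341 = 43.354 kPa.
Stress increase at mid-clay by the 2:1 spreading method:
Δσ ≈ qD²/(D+z)² = 298×3.6²/(3.6+4.85)² = 54.089 kPa
Final effective stress: σ'_f = 43.354 + 54.089 = 97.443 kPa.
σ'_f = 97.443 ≤ σ'_p = 134 kPa, so the clay remains overconsolidated and only the recompression index applies:
S_c = C_r·H/(1+e₀)·log₁₀(σ'_f/σ'_0) = 0.051×6.9/1.89×log₁₀(97.443/43.354)
    = 0.18619 × 0.35172 = 0.06549 m

S_c ≈ 65.5 mm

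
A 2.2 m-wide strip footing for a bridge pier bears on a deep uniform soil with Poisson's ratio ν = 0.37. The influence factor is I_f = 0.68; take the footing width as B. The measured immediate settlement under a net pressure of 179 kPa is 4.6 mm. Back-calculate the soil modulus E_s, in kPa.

E_s ≈ 50200 kPa

S_e = q·B·(1−ν²)/E_s · I_f  ⇒  E_s = q·B·(1−ν²)·I_f / S_e.
E_s = 179 × 2.2 × 0.8631 × 0.68 / 0.0046 = 50240 kPa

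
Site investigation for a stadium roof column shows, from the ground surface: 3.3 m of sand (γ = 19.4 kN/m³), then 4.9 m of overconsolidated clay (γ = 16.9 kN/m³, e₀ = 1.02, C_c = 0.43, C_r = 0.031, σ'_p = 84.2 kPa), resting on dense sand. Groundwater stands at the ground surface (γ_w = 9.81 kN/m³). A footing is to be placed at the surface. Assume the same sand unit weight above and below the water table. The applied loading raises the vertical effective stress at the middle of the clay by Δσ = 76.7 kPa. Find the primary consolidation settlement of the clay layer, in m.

S_c ≈ 0.199 m

Mid-depth of clay below the ground surface: z = 3.3 + 4.9/2 = 5.75 m.
Total vertical stress at mid-clay: σ_v = 19.4×3.3 + 16.9×2.45 = 105.42 kPa.
Pore pressure: u = 9.81×(5.75 − 0) = 56.408 kPa.
Initial effective stress: σ'_0 = σ_v − u = 105.42 − 56.408 = 49.012 kPa.
Final effective stress: σ'_f = 49.012 + 76.7 = 125.71 kPa.
σ'_f = 125.71 > σ'_p = 84.2 kPa, so the stress path crosses the preconsolidation pressure — recompression up to σ'_p, then virgin compression beyond:
S_c = H/(1+e₀)·[C_r·log₁₀(σ'_p/σ'_0) + C_c·log₁₀(σ'_f/σ'_p)]
    = 4.9/2.02 × [0.031×log₁₀(84.2/49.012) + 0.43×log₁₀(125.71/84.2)]
    = 2.4257 × [0.0072853 + 0.074845] = 0.1992 m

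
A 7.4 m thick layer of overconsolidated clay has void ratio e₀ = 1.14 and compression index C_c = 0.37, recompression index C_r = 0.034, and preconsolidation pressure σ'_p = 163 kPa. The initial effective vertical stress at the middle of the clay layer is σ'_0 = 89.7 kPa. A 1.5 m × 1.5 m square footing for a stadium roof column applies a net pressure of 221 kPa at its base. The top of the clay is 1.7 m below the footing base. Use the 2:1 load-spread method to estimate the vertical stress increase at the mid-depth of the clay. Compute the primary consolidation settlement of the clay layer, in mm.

Mid-depth of clay below the footing base: z = 1.7 + 7.4/2 = 5.4 m.
Stress increase at mid-clay by the 2:1 spreading method:
Δσ = qBL/((B+z)(L+z)) = 221×1.5×1.5/((1.5+5.4)(1.5+5.4)) = 10.444 kPa
Final effective stress: σ'_f = 89.7 + 10.444 = 100.14 kPa.
σ'_f = 100.14 ≤ σ'_p = 163 kPa, so the clay remains overconsolidated and only the recompression index applies:
S_c = C_r·H/(1+e₀)·log₁₀(σ'_f/σ'_0) = 0.034×7.4/2.14×log₁₀(100.14/89.7)
    = 0.11757 × 0.047815 = 0.005622 m

S_c ≈ 5.62 mm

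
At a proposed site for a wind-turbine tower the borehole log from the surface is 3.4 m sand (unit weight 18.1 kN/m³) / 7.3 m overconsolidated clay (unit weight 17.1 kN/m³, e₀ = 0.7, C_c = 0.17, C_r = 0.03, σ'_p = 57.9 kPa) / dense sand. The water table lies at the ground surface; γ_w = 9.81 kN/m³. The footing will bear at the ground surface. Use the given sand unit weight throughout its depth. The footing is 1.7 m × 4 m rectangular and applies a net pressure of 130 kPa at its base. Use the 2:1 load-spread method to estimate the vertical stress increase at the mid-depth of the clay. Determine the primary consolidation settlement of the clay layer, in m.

S_c ≈ 0.0346 m

Mid-depth of clay below the ground surface: z = 3.4 + 7.3/2 = 7.05 m.
Total vertical stress at mid-clay: σ_v = 18.1×3.4 + 17.1×3.65 = 123.96 kPa.
Pore pressure: u = 9.81×(7.05 − 0) = 69.16 kPa.
Initial effective stress: σ'_0 = σ_v − u = 123.96 − 69.16 = 54.8 kPa.
Stress increase at mid-clay by the 2:1 spreading method:
Δσ = qBL/((B+z)(L+z)) = 130×1.7×4/((1.7+7.05)(4+7.05)) = 9.1429 kPa
Final effective stress: σ'_f = 54.8 + 9.1429 = 63.943 kPa.
σ'_f = 63.943 > σ'_p = 57.9 kPa, so the stress path crosses the preconsolidation pressure — recompression up to σ'_p, then virgin compression beyond:
S_c = H/(1+e₀)·[C_r·log₁₀(σ'_p/σ'_0) + C_c·log₁₀(σ'_f/σ'_p)]
    = 7.3/1.7 × [0.03×log₁₀(57.9/54.8) + 0.17×log₁₀(63.943/57.9)]
    = 4.2941 × [0.00071694 + 0.0073295] = 0.03455 m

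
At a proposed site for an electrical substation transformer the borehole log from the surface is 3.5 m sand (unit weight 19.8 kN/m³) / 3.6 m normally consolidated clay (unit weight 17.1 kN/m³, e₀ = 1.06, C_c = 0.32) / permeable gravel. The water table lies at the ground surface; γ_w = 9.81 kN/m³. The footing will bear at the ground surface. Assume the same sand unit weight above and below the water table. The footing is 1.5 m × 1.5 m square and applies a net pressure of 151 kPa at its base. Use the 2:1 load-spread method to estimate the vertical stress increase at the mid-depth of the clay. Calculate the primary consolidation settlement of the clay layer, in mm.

Mid-depth of clay below the ground surface: z = 3.5 + 3.6/2 = 5.3 m.
Total vertical stress at mid-clay: σ_v = 19.8×3.5 + 17.1×1.8 = 100.08 kPa.
Pore pressure: u = 9.81×(5.3 − 0) = 51.993 kPa.
Initial effective stress: σ'_0 = σ_v − u = 100.08 − 51.993 = 48.087 kPa.
Stress increase at mid-clay by the 2:1 spreading method:
Δσ = qBL/((B+z)(L+z)) = 151×1.5×1.5/((1.5+5.3)(1.5+5.3)) = 7.3475 kPa
Final effective stress: σ'_f = σ'_0 + Δσ = 48.087 + 7.3475 = 55.434 kPa.
Normally consolidated clay, so the full stress increment lies on the virgin compression line:
S_c = C_c·H/(1+e₀)·log₁₀(σ'_f/σ'_0) = 0.32×3.6/(1+1.06)×log₁₀(55.434/48.087)
    = 0.55922 × 0.061749 = 0.03453 m

S_c ≈ 34.5 mm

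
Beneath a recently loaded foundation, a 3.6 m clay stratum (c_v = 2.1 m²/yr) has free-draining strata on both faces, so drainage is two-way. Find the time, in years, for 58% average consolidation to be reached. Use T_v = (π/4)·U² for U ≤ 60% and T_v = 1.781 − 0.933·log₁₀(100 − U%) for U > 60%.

t ≈ 0.408 years

Drainage path length: H_d = H/2 = 1.8 m (double drainage).
U ≤ 60%: T_v = (π/4)·U² = (π/4)×0.58² = 0.26421.
t = T_v·H_d²/c_v = 0.26421×1.8²/2.1 = 0.4076 years.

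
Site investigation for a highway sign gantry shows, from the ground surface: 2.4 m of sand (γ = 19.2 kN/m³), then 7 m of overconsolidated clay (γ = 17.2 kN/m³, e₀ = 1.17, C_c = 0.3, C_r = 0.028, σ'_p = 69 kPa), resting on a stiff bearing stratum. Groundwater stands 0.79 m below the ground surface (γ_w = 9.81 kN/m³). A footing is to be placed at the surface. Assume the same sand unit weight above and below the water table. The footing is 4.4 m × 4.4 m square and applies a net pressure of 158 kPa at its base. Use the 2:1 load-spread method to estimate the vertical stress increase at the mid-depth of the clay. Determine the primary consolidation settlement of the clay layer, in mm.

Mid-depth of clay below the ground surface: z = 2.4 + 7/2 = 5.9 m.
Total vertical stress at mid-clay: σ_v = 19.2×2.4 + 17.2×3.5 = 106.28 kPa.
Pore pressure: u = 9.81×(5.9 − 0.79) = 50.129 kPa.
Initial effective stress: σ'_0 = σ_v − u = 106.28 − 50.129 = 56.151 kPa.
Stress increase at mid-clay by the 2:1 spreading method:
Δσ = qBL/((B+z)(L+z)) = 158×4.4×4.4/((4.4+5.9)(4.4+5.9)) = 28.833 kPa
Final effective stress: σ'_f = 56.151 + 28.833 = 84.984 kPa.
σ'_f = 84.984 > σ'_p = 69 kPa, so the stress path crosses the preconsolidation pressure — recompression up to σ'_p, then virgin compression beyond:
S_c = H/(1+e₀)·[C_r·log₁₀(σ'_p/σ'_0) + C_c·log₁₀(σ'_f/σ'_p)]
    = 7/2.17 × [0.028×log₁₀(69/56.151) + 0.3×log₁₀(84.984/69)]
    = 3.2258 × [0.0025058 + 0.027146] = 0.09565 m

S_c ≈ 95.7 mm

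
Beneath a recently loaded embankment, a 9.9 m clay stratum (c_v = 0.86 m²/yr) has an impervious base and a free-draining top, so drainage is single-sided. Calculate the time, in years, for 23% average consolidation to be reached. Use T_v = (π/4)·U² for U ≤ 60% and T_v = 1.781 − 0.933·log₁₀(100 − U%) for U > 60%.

t ≈ 4.74 years

Drainage path length: H_d = H = 9.9 m (single drainage).
U ≤ 60%: T_v = (π/4)·U² = (π/4)×0.23² = 0.041548.
t = T_v·H_d²/c_v = 0.041548×9.9²/0.86 = 4.735 years.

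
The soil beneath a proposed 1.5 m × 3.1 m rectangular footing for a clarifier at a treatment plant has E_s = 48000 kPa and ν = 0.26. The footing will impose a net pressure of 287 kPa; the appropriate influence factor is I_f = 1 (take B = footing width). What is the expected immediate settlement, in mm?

Immediate (elastic) settlement: S_e = q·B·(1−ν²)/E_s · I_f.
S_e = 287 × 1.5 × (1 − 0.26²) / 48000 × 1
    = 287 × 1.5 × 0.9324 / 48000 × 1
    = 0.008362 m = 8.362 mm

S_e ≈ 8.36 mm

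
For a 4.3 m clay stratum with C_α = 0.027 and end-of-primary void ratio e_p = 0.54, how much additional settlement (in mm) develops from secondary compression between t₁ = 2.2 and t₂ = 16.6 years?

S_s ≈ 66.2 mm

Secondary compression: S_s = C_α·H/(1+e_p)·log₁₀(t₂/t₁)
S_s = 0.027×4.3/(1+0.54)×log₁₀(16.6/2.2)
    = 0.07539 × 0.8777 = 0.06617 m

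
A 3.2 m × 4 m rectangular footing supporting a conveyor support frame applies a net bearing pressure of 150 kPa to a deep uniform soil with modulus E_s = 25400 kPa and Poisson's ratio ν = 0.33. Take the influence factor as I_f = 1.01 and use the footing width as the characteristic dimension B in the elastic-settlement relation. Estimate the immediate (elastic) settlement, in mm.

S_e ≈ 17 mm

Immediate (elastic) settlement: S_e = q·B·(1−ν²)/E_s · I_f.
S_e = 150 × 3.2 × (1 − 0.33²) / 25400 × 1.01
    = 150 × 3.2 × 0.8911 / 25400 × 1.01
    = 0.01701 m = 17.01 mm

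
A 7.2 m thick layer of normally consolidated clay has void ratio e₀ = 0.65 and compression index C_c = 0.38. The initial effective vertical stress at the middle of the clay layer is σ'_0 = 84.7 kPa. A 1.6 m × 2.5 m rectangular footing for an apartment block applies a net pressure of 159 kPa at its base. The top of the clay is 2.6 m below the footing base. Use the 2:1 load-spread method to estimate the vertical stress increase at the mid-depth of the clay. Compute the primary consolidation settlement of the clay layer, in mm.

S_c ≈ 75.6 mm

Mid-depth of clay below the footing base: z = 2.6 + 7.2/2 = 6.2 m.
Stress increase at mid-clay by the 2:1 spreading method:
Δσ = qBL/((B+z)(L+z)) = 159×1.6×2.5/((1.6+6.2)(2.5+6.2)) = 9.3722 kPa
Final effective stress: σ'_f = σ'_0 + Δσ = 84.7 + 9.3722 = 94.072 kPa.
Normally consolidated clay, so the full stress increment lies on the virgin compression line:
S_c = C_c·H/(1+e₀)·log₁₀(σ'_f/σ'_0) = 0.38×7.2/(1+0.65)×log₁₀(94.072/84.7)
    = 1.6582 × 0.045577 = 0.07558 m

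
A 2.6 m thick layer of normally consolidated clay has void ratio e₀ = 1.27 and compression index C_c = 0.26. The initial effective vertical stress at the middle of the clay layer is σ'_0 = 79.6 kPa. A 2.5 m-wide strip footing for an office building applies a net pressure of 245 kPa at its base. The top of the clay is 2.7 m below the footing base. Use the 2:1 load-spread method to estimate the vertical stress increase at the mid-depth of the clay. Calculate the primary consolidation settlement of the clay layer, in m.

S_c ≈ 0.101 m

Mid-depth of clay below the footing base: z = 2.7 + 2.6/2 = 4 m.
Stress increase at mid-clay by the 2:1 spreading method:
Δσ = qB/(B+z) = 245×2.5/(2.5+4) = 94.231 kPa
Final effective stress: σ'_f = σ'_0 + Δσ = 79.6 + 94.231 = 173.83 kPa.
Normally consolidated clay, so the full stress increment lies on the virgin compression line:
S_c = C_c·H/(1+e₀)·log₁₀(σ'_f/σ'_0) = 0.26×2.6/(1+1.27)×log₁₀(173.83/79.6)
    = 0.2978 × 0.33921 = 0.101 m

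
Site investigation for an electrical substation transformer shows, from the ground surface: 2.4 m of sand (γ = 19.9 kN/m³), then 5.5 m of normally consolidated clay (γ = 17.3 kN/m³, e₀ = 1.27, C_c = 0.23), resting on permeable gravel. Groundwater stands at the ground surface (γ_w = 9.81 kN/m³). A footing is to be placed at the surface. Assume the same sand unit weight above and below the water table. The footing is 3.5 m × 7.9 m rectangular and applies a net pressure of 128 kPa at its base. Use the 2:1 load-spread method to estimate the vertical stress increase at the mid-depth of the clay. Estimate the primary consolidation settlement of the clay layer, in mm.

S_c ≈ 128 mm

Mid-depth of clay below the ground surface: z = 2.4 + 5.5/2 = 5.15 m.
Total vertical stress at mid-clay: σ_v = 19.9×2.4 + 17.3×2.75 = 95.335 kPa.
Pore pressure: u = 9.81×(5.15 − 0) = 50.522 kPa.
Initial effective stress: σ'_0 = σ_v − u = 95.335 − 50.522 = 44.813 kPa.
Stress increase at mid-clay by the 2:1 spreading method:
Δσ = qBL/((B+z)(L+z)) = 128×3.5×7.9/((3.5+5.15)(7.9+5.15)) = 31.353 kPa
Final effective stress: σ'_f = σ'_0 + Δσ = 44.813 + 31.353 = 76.166 kPa.
Normally consolidated clay, so the full stress increment lies on the virgin compression line:
S_c = C_c·H/(1+e₀)·log₁₀(σ'_f/σ'_0) = 0.23×5.5/(1+1.27)×log₁₀(76.166/44.813)
    = 0.55727 × 0.23036 = 0.1284 m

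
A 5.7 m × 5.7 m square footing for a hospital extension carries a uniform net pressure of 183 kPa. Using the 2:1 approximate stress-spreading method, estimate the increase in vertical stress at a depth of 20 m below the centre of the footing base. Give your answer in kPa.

Δσ_z ≈ 9 kPa

By the 2:1 method the load spreads at 1 horizontal : 2 vertical, so at depth z the loaded area has grown by z in each plan dimension:
Δσ = qBL/((B+z)(L+z)) = 183×5.7×5.7/((5.7+20)(5.7+20)) = 9.0019 kPa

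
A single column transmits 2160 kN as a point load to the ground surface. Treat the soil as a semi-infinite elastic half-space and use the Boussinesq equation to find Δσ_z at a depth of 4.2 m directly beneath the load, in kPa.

Boussinesq vertical stress below a point load on an elastic half-space:
Δσ_z = 3P/(2πz²) · [1 + (r/z)²]^(−5/2)
r/z = 0/4.2 = 0; [1+(r/z)²]^(−5/2) = 1.
Δσ_z = 3×2160/(2π×4.2²) × 1 = 58.465 × 1 = 58.47 kPa

Δσ_z ≈ 58.5 kPa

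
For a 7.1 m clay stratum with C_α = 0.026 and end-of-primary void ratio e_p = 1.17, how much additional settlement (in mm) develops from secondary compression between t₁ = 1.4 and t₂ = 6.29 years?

Secondary compression: S_s = C_α·H/(1+e_p)·log₁₀(t₂/t₁)
S_s = 0.026×7.1/(1+1.17)×log₁₀(6.29/1.4)
    = 0.08507 × 0.6525 = 0.05551 m

S_s ≈ 55.5 mm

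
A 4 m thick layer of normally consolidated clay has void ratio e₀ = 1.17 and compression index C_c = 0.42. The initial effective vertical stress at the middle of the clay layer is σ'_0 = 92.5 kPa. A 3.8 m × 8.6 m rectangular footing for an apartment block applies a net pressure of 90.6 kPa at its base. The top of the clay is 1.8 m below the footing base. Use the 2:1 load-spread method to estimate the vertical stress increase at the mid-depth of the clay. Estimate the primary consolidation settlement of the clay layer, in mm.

Mid-depth of clay below the footing base: z = 1.8 + 4/2 = 3.8 m.
Stress increase at mid-clay by the 2:1 spreading method:
Δσ = qBL/((B+z)(L+z)) = 90.6×3.8×8.6/((3.8+3.8)(8.6+3.8)) = 31.418 kPa
Final effective stress: σ'_f = σ'_0 + Δσ = 92.5 + 31.418 = 123.92 kPa.
Normally consolidated clay, so the full stress increment lies on the virgin compression line:
S_c = C_c·H/(1+e₀)·log₁₀(σ'_f/σ'_0) = 0.42×4/(1+1.17)×log₁₀(123.92/92.5)
    = 0.77419 × 0.127 = 0.09832 m

S_c ≈ 98.3 mm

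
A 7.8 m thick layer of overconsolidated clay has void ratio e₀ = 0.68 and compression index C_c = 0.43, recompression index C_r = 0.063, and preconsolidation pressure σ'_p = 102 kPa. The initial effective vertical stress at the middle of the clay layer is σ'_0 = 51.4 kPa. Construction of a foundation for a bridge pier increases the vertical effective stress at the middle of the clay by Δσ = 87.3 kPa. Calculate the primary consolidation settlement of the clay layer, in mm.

Final effective stress: σ'_f = 51.4 + 87.3 = 138.7 kPa.
σ'_f = 138.7 > σ'_p = 102 kPa, so the stress path crosses the preconsolidation pressure — recompression up to σ'_p, then virgin compression beyond:
S_c = H/(1+e₀)·[C_r·log₁₀(σ'_p/σ'_0) + C_c·log₁₀(σ'_f/σ'_p)]
    = 7.8/1.68 × [0.063×log₁₀(102/51.4) + 0.43×log₁₀(138.7/102)]
    = 4.6429 × [0.018751 + 0.057395] = 0.3535 m

S_c ≈ 354 mm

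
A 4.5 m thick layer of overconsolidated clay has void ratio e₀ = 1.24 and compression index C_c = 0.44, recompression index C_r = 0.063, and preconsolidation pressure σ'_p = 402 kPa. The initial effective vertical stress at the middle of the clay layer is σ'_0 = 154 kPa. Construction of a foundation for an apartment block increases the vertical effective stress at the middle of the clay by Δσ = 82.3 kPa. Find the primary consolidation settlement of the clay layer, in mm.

S_c ≈ 23.5 mm

Final effective stress: σ'_f = 154 + 82.3 = 236.3 kPa.
σ'_f = 236.3 ≤ σ'_p = 402 kPa, so the clay remains overconsolidated and only the recompression index applies:
S_c = C_r·H/(1+e₀)·log₁₀(σ'_f/σ'_0) = 0.063×4.5/2.24×log₁₀(236.3/154)
    = 0.12656 × 0.18594 = 0.02353 m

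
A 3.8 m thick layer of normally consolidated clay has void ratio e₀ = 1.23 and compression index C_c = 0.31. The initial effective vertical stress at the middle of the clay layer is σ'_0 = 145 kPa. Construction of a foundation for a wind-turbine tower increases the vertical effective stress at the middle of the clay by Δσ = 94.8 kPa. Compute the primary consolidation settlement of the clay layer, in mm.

Final effective stress: σ'_f = σ'_0 + Δσ = 145 + 94.8 = 239.8 kPa.
Normally consolidated clay, so the full stress increment lies on the virgin compression line:
S_c = C_c·H/(1+e₀)·log₁₀(σ'_f/σ'_0) = 0.31×3.8/(1+1.23)×log₁₀(239.8/145)
    = 0.52825 × 0.21848 = 0.1154 m

S_c ≈ 115 mm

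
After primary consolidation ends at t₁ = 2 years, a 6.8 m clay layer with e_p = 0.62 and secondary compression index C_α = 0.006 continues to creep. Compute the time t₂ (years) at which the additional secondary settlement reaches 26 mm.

t₂ ≈ 21.5 years

S_s = C_α·H/(1+e_p)·log₁₀(t₂/t₁) ⇒ log₁₀(t₂/t₁) = S_s·(1+e_p)/(C_α·H).
log₁₀(t₂/t₁) = 0.026 × (1+0.62) / (0.006×6.8) = 1.032
t₂ = t₁ × 10^1.032 = 2 × 10.77 = 21.55 years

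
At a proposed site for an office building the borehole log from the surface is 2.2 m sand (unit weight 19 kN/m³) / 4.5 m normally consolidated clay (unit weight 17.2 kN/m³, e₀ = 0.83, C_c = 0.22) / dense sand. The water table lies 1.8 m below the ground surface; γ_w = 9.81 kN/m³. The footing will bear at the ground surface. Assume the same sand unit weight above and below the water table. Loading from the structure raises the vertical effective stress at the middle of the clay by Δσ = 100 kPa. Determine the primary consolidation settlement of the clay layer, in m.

Mid-depth of clay below the ground surface: z = 2.2 + 4.5/2 = 4.45 m.
Total vertical stress at mid-clay: σ_v = 19×2.2 + 17.2×2.25 = 80.5 kPa.
Pore pressure: u = 9.81×(4.45 − 1.8) = 25.997 kPa.
Initial effective stress: σ'_0 = σ_v − u = 80.5 − 25.997 = 54.503 kPa.
Final effective stress: σ'_f = σ'_0 + Δσ = 54.503 + 100 = 154.5 kPa.
Normally consolidated clay, so the full stress increment lies on the virgin compression line:
S_c = C_c·H/(1+e₀)·log₁₀(σ'_f/σ'_0) = 0.22×4.5/(1+0.83)×log₁₀(154.5/54.503)
    = 0.54098 × 0.45251 = 0.2448 m

S_c ≈ 0.245 m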